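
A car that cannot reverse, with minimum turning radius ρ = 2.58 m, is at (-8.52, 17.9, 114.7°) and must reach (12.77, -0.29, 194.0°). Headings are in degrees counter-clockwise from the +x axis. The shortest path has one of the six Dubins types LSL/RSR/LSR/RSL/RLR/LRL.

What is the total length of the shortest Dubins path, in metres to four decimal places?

Let ψ = atan2(Δy, Δx) = atan2(-18.19, 21.29) = -40.5103° be the start→goal bearing.
Normalize: d = |goal − start| / ρ = 28.002503/2.58 = 10.853684, α = (θ_start − ψ) mod 360° = 155.2103° = 2.708931 rad, β = (θ_goal − ψ) mod 360° = 234.5103° = 4.092977 rad.
Common terms: sin α = 0.419289, cos α = -0.907853, sin β = -0.814220, cos β = -0.580557, cos(α−β) = 0.185667, d² = 117.802446. Work in radians in the unit-radius frame; every candidate has L = ρ·(t + p + q).
LSL: p² = 2 + d² − 2cos(α−β) + 2d(sin α − sin β) = 146.207340; p = √p² = 12.091623; φ = atan2(cos β − cos α, d + sin α − sin β) = 0.027071 rad; t = (φ − α) mod 2π = 3.601326 rad, q = (β − φ) mod 2π = 4.065906 rad → L = 2.58·(3.601326 + 12.091623 + 4.065906) = 2.58·19.758854 = 50.977844 m
RSR: p² = 2 + d² − 2cos(α−β) + 2d(sin β − sin α) = 92.654885; p = √p² = 9.625741; φ = atan2(cos α − cos β, d − sin α + sin β) = -0.034009 rad; t = (α − φ) mod 2π = 2.742940 rad, q = (φ − β) mod 2π = 2.156200 rad → L = 2.58·(2.742940 + 9.625741 + 2.156200) = 2.58·14.524880 = 37.474190 m
LSR: p² = d² − 2 + 2cos(α−β) + 2d(sin α + sin β) = 107.600865; p = √p² = 10.373084; φ = atan2(−cos α − cos β, d + sin α + sin β) − atan2(−2, p) = 0.331833 rad; t = (φ − α) mod 2π = 3.906087 rad, q = (φ − β) mod 2π = 2.522041 rad → L = 2.58·(3.906087 + 10.373084 + 2.522041) = 2.58·16.801212 = 43.347126 m
RSL: p² = d² − 2 + 2cos(α−β) − 2d(sin α + sin β) = 124.746693; p = √p² = 11.169006; φ = atan2(cos α + cos β, d − sin α − sin β) − atan2(2, p) = -0.308744 rad; t = (α − φ) mod 2π = 3.017675 rad, q = (β − φ) mod 2π = 4.401721 rad → L = 2.58·(3.017675 + 11.169006 + 4.401721) = 2.58·18.588402 = 47.958077 m
RLR: c = (6 − d² + 2cos(α−β) + 2d(sin α − sin β))/8 = -10.581861, |c| > 1 → infeasible
LRL: c = (6 − d² + 2cos(α−β) − 2d(sin α − sin β))/8 = -17.275918, |c| > 1 → infeasible
Shortest: RSR with L = 37.474190 m ≈ 37.4742 m

37.4742 m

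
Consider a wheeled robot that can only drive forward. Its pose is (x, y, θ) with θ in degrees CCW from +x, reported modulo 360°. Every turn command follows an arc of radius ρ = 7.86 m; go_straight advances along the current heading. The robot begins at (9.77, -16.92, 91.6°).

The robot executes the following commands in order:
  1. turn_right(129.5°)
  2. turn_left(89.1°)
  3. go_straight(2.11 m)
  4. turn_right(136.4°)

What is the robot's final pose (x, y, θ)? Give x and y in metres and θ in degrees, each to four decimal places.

set_pose: (x, y, θ) = (9.7700, -16.9200, 91.6000°), ρ = 7.86
turn_right(129.5°): centre at ρ to the right, rotate −129.5° → (22.4552, -10.4983, -37.9000° ≡ 322.1000°)
turn_left(89.1°): centre at ρ to the left, rotate +89.1° → (33.4091, -9.2212, 411.2000° ≡ 51.2000°)
go_straight(2.11): x += 2.11·cos θ, y += 2.11·sin θ → (34.7312, -7.5768, 51.2000°)
turn_right(136.4°): centre at ρ to the right, rotate −136.4° → (48.6893, -11.8442, -85.2000° ≡ 274.8000°)

(48.6893, -11.8442, 274.8000°)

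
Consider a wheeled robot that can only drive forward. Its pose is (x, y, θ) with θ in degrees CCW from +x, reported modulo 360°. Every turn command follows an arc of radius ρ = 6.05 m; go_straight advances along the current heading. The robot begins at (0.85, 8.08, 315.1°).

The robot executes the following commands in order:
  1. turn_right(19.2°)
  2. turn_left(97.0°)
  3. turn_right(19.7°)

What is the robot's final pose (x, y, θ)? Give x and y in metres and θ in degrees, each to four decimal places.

set_pose: (x, y, θ) = (0.8500, 8.0800, 315.1000°), ρ = 6.05
turn_right(19.2°): centre at ρ to the right, rotate −19.2° → (2.0218, 6.4372, 295.9000°)
turn_left(97.0°): centre at ρ to the left, rotate +97.0° → (10.7503, 4.0001, 392.9000° ≡ 32.9000°)
turn_right(19.7°): centre at ρ to the right, rotate −19.7° → (12.6550, 4.8106, 13.2000°)

(12.6550, 4.8106, 13.2000°)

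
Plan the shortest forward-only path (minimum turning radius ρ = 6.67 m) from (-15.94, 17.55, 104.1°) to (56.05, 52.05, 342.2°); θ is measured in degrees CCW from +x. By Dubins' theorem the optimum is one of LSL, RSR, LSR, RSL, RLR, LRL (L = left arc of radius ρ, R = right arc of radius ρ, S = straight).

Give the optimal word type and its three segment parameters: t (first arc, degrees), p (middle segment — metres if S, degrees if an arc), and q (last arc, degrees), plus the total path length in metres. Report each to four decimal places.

Let ψ = atan2(Δy, Δx) = atan2(34.50, 71.99) = 25.6053° be the start→goal bearing.
Normalize: d = |goal − start| / ρ = 79.829882/6.67 = 11.968498, α = (θ_start − ψ) mod 360° = 78.4947° = 1.369991 rad, β = (θ_goal − ψ) mod 360° = 316.5947° = 5.525620 rad.
Common terms: sin α = 0.979906, cos α = 0.199458, sin β = -0.687155, cos β = 0.726511, cos(α−β) = -0.528438, d² = 143.244946. Work in radians in the unit-radius frame; every candidate has L = ρ·(t + p + q).
LSL: p² = 2 + d² − 2cos(α−β) + 2d(sin α − sin β) = 186.206253; p = √p² = 13.645741; φ = atan2(cos β − cos α, d + sin α − sin β) = 0.038634 rad; t = (φ − α) mod 2π = 4.951828 rad, q = (β − φ) mod 2π = 5.486987 rad → L = 6.67·(4.951828 + 13.645741 + 5.486987) = 6.67·24.084555 = 160.643985 m
RSR: p² = 2 + d² − 2cos(α−β) + 2d(sin β − sin α) = 106.397393; p = √p² = 10.314911; φ = atan2(cos α − cos β, d − sin α + sin β) = -0.051118 rad; t = (α − φ) mod 2π = 1.421110 rad, q = (φ − β) mod 2π = 0.706447 rad → L = 6.67·(1.421110 + 10.314911 + 0.706447) = 6.67·12.442468 = 82.991259 m
LSR: p² = d² − 2 + 2cos(α−β) + 2d(sin α + sin β) = 147.195667; p = √p² = 12.132422; φ = atan2(−cos α − cos β, d + sin α + sin β) − atan2(−2, p) = 0.088001 rad; t = (φ − α) mod 2π = 5.001195 rad, q = (φ − β) mod 2π = 0.845566 rad → L = 6.67·(5.001195 + 12.132422 + 0.845566) = 6.67·17.979184 = 119.921158 m
RSL: p² = d² − 2 + 2cos(α−β) − 2d(sin α + sin β) = 133.180473; p = √p² = 11.540384; φ = atan2(cos α + cos β, d − sin α − sin β) − atan2(2, p) = -0.092459 rad; t = (α − φ) mod 2π = 1.462450 rad, q = (β − φ) mod 2π = 5.618079 rad → L = 6.67·(1.462450 + 11.540384 + 5.618079) = 6.67·18.620913 = 124.201489 m
RLR: c = (6 − d² + 2cos(α−β) + 2d(sin α − sin β))/8 = -12.299674, |c| > 1 → infeasible
LRL: c = (6 − d² + 2cos(α−β) − 2d(sin α − sin β))/8 = -22.275782, |c| > 1 → infeasible
Shortest: RSR with L = 82.991259 m ≈ 82.9913 m
Convert RSR to answer units (arcs ×180/π): t = 1.421110·180/π = 81.4236°, p = ρ·p = 6.67·10.314911 = 68.8005 m, q = 0.706447·180/π = 40.4764°, L = 82.9913 m.

RSR: t = 81.4236°, p = 68.8005 m, q = 40.4764°, L = 82.9913 m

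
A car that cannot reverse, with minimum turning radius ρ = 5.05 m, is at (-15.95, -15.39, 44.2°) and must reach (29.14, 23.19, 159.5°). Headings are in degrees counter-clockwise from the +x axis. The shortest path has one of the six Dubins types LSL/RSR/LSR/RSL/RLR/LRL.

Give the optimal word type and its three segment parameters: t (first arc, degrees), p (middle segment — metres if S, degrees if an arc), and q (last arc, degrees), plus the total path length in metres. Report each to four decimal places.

RSL: t = 11.5751°, p = 53.7225 m, q = 126.8751°, L = 65.9254 m

Let ψ = atan2(Δy, Δx) = atan2(38.58, 45.09) = 40.5510° be the start→goal bearing.
Normalize: d = |goal − start| / ρ = 59.342434/5.05 = 11.750977, α = (θ_start − ψ) mod 360° = 3.6490° = 0.063687 rad, β = (θ_goal − ψ) mod 360° = 118.9490° = 2.076051 rad.
Common terms: sin α = 0.063644, cos α = 0.997973, sin β = 0.875051, cos β = -0.484031, cos(α−β) = -0.427358, d² = 138.085462. Work in radians in the unit-radius frame; every candidate has L = ρ·(t + p + q).
LSL: p² = 2 + d² − 2cos(α−β) + 2d(sin α − sin β) = 121.870514; p = √p² = 11.039498; φ = atan2(cos β − cos α, d + sin α − sin β) = -0.134652 rad; t = (φ − α) mod 2π = 6.084847 rad, q = (β − φ) mod 2π = 2.210703 rad → L = 5.05·(6.084847 + 11.039498 + 2.210703) = 5.05·19.335048 = 97.641992 m
RSR: p² = 2 + d² − 2cos(α−β) + 2d(sin β − sin α) = 160.009842; p = √p² = 12.649500; φ = atan2(cos α − cos β, d − sin α + sin β) = 0.117429 rad; t = (α − φ) mod 2π = 6.229443 rad, q = (φ − β) mod 2π = 4.324563 rad → L = 5.05·(6.229443 + 12.649500 + 4.324563) = 5.05·23.203506 = 117.177703 m
LSR: p² = d² − 2 + 2cos(α−β) + 2d(sin α + sin β) = 157.291906; p = √p² = 12.541607; φ = atan2(−cos α − cos β, d + sin α + sin β) − atan2(−2, p) = 0.117659 rad; t = (φ − α) mod 2π = 0.053972 rad, q = (φ − β) mod 2π = 4.324793 rad → L = 5.05·(0.053972 + 12.541607 + 4.324793) = 5.05·16.920372 = 85.447881 m
RSL: p² = d² − 2 + 2cos(α−β) − 2d(sin α + sin β) = 113.169587; p = √p² = 10.638120; φ = atan2(cos α + cos β, d − sin α − sin β) − atan2(2, p) = -0.138337 rad; t = (α − φ) mod 2π = 0.202023 rad, q = (β − φ) mod 2π = 2.214388 rad → L = 5.05·(0.202023 + 10.638120 + 2.214388) = 5.05·13.054530 = 65.925379 m
RLR: c = (6 − d² + 2cos(α−β) + 2d(sin α − sin β))/8 = -19.001230, |c| > 1 → infeasible
LRL: c = (6 − d² + 2cos(α−β) − 2d(sin α − sin β))/8 = -14.233814, |c| > 1 → infeasible
Shortest: RSL with L = 65.925379 m ≈ 65.9254 m
Convert RSL to answer units (arcs ×180/π): t = 0.202023·180/π = 11.5751°, p = ρ·p = 5.05·10.638120 = 53.7225 m, q = 2.214388·180/π = 126.8751°, L = 65.9254 m.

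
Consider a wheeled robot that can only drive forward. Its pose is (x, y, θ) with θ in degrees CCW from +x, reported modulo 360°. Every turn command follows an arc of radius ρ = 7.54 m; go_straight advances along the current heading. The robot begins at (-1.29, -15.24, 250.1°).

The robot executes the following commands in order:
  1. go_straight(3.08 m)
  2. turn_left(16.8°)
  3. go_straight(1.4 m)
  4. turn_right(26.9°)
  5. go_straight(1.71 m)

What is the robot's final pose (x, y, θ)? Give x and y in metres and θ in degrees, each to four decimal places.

(-4.7074, -26.5359, 240.0000°)

set_pose: (x, y, θ) = (-1.2900, -15.2400, 250.1000°), ρ = 7.54
go_straight(3.08): x += 3.08·cos θ, y += 3.08·sin θ → (-2.3384, -18.1361, 250.1000°)
turn_left(16.8°): centre at ρ to the left, rotate +16.8° → (-2.7776, -20.2948, 266.9000°)
go_straight(1.4): x += 1.4·cos θ, y += 1.4·sin θ → (-2.8533, -21.6927, 266.9000°)
turn_right(26.9°): centre at ρ to the right, rotate −26.9° → (-3.8524, -25.0550, 240.0000°)
go_straight(1.71): x += 1.71·cos θ, y += 1.71·sin θ → (-4.7074, -26.5359, 240.0000°)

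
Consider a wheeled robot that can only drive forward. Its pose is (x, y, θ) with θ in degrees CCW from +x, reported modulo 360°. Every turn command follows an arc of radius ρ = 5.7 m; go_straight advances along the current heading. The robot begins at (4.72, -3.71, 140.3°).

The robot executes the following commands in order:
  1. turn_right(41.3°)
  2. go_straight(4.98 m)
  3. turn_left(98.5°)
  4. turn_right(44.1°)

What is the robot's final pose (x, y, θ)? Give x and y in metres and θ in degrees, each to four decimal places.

set_pose: (x, y, θ) = (4.7200, -3.7100, 140.3000°), ρ = 5.7
turn_right(41.3°): centre at ρ to the right, rotate −41.3° → (2.7312, -0.2161, 99.0000°)
go_straight(4.98): x += 4.98·cos θ, y += 4.98·sin θ → (1.9521, 4.7026, 99.0000°)
turn_left(98.5°): centre at ρ to the left, rotate +98.5° → (-5.3917, 9.2471, 197.5000°)
turn_right(44.1°): centre at ρ to the right, rotate −44.1° → (-9.6580, 9.5866, 153.4000°)

(-9.6580, 9.5866, 153.4000°)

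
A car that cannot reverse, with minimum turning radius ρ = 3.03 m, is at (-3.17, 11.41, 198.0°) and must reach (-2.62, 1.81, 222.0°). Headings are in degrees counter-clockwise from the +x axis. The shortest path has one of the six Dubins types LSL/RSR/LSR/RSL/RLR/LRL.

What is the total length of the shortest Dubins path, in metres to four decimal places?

24.6020 m

Let ψ = atan2(Δy, Δx) = atan2(-9.60, 0.55) = -86.7210° be the start→goal bearing.
Normalize: d = |goal − start| / ρ = 9.615742/3.03 = 3.173512, α = (θ_start − ψ) mod 360° = 284.7210° = 4.969319 rad, β = (θ_goal − ψ) mod 360° = 308.7210° = 5.388198 rad.
Common terms: sin α = -0.967175, cos α = 0.254113, sin β = -0.780201, cos β = 0.625529, cos(α−β) = 0.913545, d² = 10.071180. Work in radians in the unit-radius frame; every candidate has L = ρ·(t + p + q).
LSL: p² = 2 + d² − 2cos(α−β) + 2d(sin α − sin β) = 9.057364; p = √p² = 3.009545; φ = atan2(cos β − cos α, d + sin α − sin β) = 0.123728 rad; t = (φ − α) mod 2π = 1.437594 rad, q = (β − φ) mod 2π = 5.264470 rad → L = 3.03·(1.437594 + 3.009545 + 5.264470) = 3.03·9.711610 = 29.426178 m
RSR: p² = 2 + d² − 2cos(α−β) + 2d(sin β − sin α) = 11.430815; p = √p² = 3.380949; φ = atan2(cos α − cos β, d − sin α + sin β) = -0.110078 rad; t = (α − φ) mod 2π = 5.079397 rad, q = (φ − β) mod 2π = 0.784909 rad → L = 3.03·(5.079397 + 3.380949 + 0.784909) = 3.03·9.245255 = 28.013123 m
LSR: p² = d² − 2 + 2cos(α−β) + 2d(sin α + sin β) = -1.192365 < 0 → infeasible
RSL: p² = d² − 2 + 2cos(α−β) − 2d(sin α + sin β) = 20.988908; p = √p² = 4.581365; φ = atan2(cos α + cos β, d − sin α − sin β) − atan2(2, p) = -0.234725 rad; t = (α − φ) mod 2π = 5.204044 rad, q = (β − φ) mod 2π = 5.622923 rad → L = 3.03·(5.204044 + 4.581365 + 5.622923) = 3.03·15.408333 = 46.687250 m
RLR: c = (6 − d² + 2cos(α−β) + 2d(sin α − sin β))/8 = -0.428852; p = 2π − arccos c = 4.269167 rad; φ = atan2(cos α − cos β, d − sin α + sin β) = -0.110078 rad; t = (α − φ + p/2) mod 2π = 0.930795 rad, q = (α − β − t + p) mod 2π = 2.919493 rad → L = 3.03·(0.930795 + 4.269167 + 2.919493) = 3.03·8.119456 = 24.601951 m
LRL: c = (6 − d² + 2cos(α−β) − 2d(sin α − sin β))/8 = -0.132170; p = 2π − arccos c = 4.579831 rad; φ = atan2(cos β − cos α, d + sin α − sin β) = 0.123728 rad; t = (φ − α + p/2) mod 2π = 3.727510 rad, q = (β − α − t + p) mod 2π = 1.271200 rad → L = 3.03·(3.727510 + 4.579831 + 1.271200) = 3.03·9.578540 = 29.022977 m
Shortest: RLR with L = 24.601951 m ≈ 24.6020 m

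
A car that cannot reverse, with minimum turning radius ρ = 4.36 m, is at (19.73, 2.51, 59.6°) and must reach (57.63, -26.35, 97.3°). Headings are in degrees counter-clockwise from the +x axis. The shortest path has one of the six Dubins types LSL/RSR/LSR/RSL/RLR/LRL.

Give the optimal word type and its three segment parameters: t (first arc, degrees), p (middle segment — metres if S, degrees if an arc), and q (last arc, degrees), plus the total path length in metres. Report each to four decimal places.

Let ψ = atan2(Δy, Δx) = atan2(-28.86, 37.90) = -37.2885° be the start→goal bearing.
Normalize: d = |goal − start| / ρ = 47.637271/4.36 = 10.925980, α = (θ_start − ψ) mod 360° = 96.8885° = 1.691023 rad, β = (θ_goal − ψ) mod 360° = 134.5885° = 2.349012 rad.
Common terms: sin α = 0.992782, cos α = -0.119937, sin β = 0.712167, cos β = -0.702010, cos(α−β) = 0.791224, d² = 119.377031. Work in radians in the unit-radius frame; every candidate has L = ρ·(t + p + q).
LSL: p² = 2 + d² − 2cos(α−β) + 2d(sin α − sin β) = 125.926550; p = √p² = 11.221700; φ = atan2(cos β − cos α, d + sin α − sin β) = -0.051894 rad; t = (φ − α) mod 2π = 4.540269 rad, q = (β − φ) mod 2π = 2.400905 rad → L = 4.36·(4.540269 + 11.221700 + 2.400905) = 4.36·18.162874 = 79.190132 m
RSR: p² = 2 + d² − 2cos(α−β) + 2d(sin β − sin α) = 113.662617; p = √p² = 10.661267; φ = atan2(cos α − cos β, d − sin α + sin β) = 0.054624 rad; t = (α − φ) mod 2π = 1.636398 rad, q = (φ − β) mod 2π = 3.988798 rad → L = 4.36·(1.636398 + 10.661267 + 3.988798) = 4.36·16.286463 = 71.008980 m
LSR: p² = d² − 2 + 2cos(α−β) + 2d(sin α + sin β) = 156.215953; p = √p² = 12.498638; φ = atan2(−cos α − cos β, d + sin α + sin β) − atan2(−2, p) = 0.223655 rad; t = (φ − α) mod 2π = 4.815817 rad, q = (φ − β) mod 2π = 4.157828 rad → L = 4.36·(4.815817 + 12.498638 + 4.157828) = 4.36·21.472284 = 93.619157 m
RSL: p² = d² − 2 + 2cos(α−β) − 2d(sin α + sin β) = 81.703002; p = √p² = 9.038971; φ = atan2(cos α + cos β, d − sin α − sin β) − atan2(2, p) = -0.306659 rad; t = (α − φ) mod 2π = 1.997682 rad, q = (β − φ) mod 2π = 2.655671 rad → L = 4.36·(1.997682 + 9.038971 + 2.655671) = 4.36·13.692324 = 59.698531 m
RLR: c = (6 − d² + 2cos(α−β) + 2d(sin α − sin β))/8 = -13.207827, |c| > 1 → infeasible
LRL: c = (6 − d² + 2cos(α−β) − 2d(sin α − sin β))/8 = -14.740819, |c| > 1 → infeasible
Shortest: RSL with L = 59.698531 m ≈ 59.6985 m
Convert RSL to answer units (arcs ×180/π): t = 1.997682·180/π = 114.4587°, p = ρ·p = 4.36·9.038971 = 39.4099 m, q = 2.655671·180/π = 152.1587°, L = 59.6985 m.

RSL: t = 114.4587°, p = 39.4099 m, q = 152.1587°, L = 59.6985 m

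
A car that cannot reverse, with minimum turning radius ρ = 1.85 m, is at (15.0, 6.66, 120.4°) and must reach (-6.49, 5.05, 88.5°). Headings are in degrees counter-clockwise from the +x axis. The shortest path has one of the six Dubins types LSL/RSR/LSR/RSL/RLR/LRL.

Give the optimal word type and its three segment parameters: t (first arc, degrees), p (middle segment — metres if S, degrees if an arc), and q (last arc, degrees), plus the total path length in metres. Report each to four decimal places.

LSR: t = 73.7145°, p = 17.6763 m, q = 105.6145°, L = 23.4666 m

Let ψ = atan2(Δy, Δx) = atan2(-1.61, -21.49) = -175.7155° be the start→goal bearing.
Normalize: d = |goal − start| / ρ = 21.550225/1.85 = 11.648770, α = (θ_start − ψ) mod 360° = 296.1155° = 5.168190 rad, β = (θ_goal − ψ) mod 360° = 264.2155° = 4.611430 rad.
Common terms: sin α = -0.897909, cos α = 0.440182, sin β = -0.994908, cos β = -0.100787, cos(α−β) = 0.848972, d² = 135.693850. Work in radians in the unit-radius frame; every candidate has L = ρ·(t + p + q).
LSL: p² = 2 + d² − 2cos(α−β) + 2d(sin α − sin β) = 138.255753; p = √p² = 11.758221; φ = atan2(cos β − cos α, d + sin α − sin β) = -0.046024 rad; t = (φ − α) mod 2π = 1.068971 rad, q = (β − φ) mod 2π = 4.657454 rad → L = 1.85·(1.068971 + 11.758221 + 4.657454) = 1.85·17.484646 = 32.346595 m
RSR: p² = 2 + d² − 2cos(α−β) + 2d(sin β − sin α) = 133.736060; p = √p² = 11.564431; φ = atan2(cos α − cos β, d − sin α + sin β) = 0.046796 rad; t = (α − φ) mod 2π = 5.121394 rad, q = (φ − β) mod 2π = 1.718551 rad → L = 1.85·(5.121394 + 11.564431 + 1.718551) = 1.85·18.404376 = 34.048096 m
LSR: p² = d² − 2 + 2cos(α−β) + 2d(sin α + sin β) = 91.293821; p = √p² = 9.554780; φ = atan2(−cos α − cos β, d + sin α + sin β) − atan2(−2, p) = 0.171566 rad; t = (φ − α) mod 2π = 1.286561 rad, q = (φ − β) mod 2π = 1.843321 rad → L = 1.85·(1.286561 + 9.554780 + 1.843321) = 1.85·12.684662 = 23.466624 m
RSL: p² = d² − 2 + 2cos(α−β) − 2d(sin α + sin β) = 179.489765; p = √p² = 13.397379; φ = atan2(cos α + cos β, d − sin α − sin β) − atan2(2, p) = -0.123131 rad; t = (α − φ) mod 2π = 5.291321 rad, q = (β − φ) mod 2π = 4.734561 rad → L = 1.85·(5.291321 + 13.397379 + 4.734561) = 1.85·23.423261 = 43.333033 m
RLR: c = (6 − d² + 2cos(α−β) + 2d(sin α − sin β))/8 = -15.717007, |c| > 1 → infeasible
LRL: c = (6 − d² + 2cos(α−β) − 2d(sin α − sin β))/8 = -16.281969, |c| > 1 → infeasible
Shortest: LSR with L = 23.466624 m ≈ 23.4666 m
Convert LSR to answer units (arcs ×180/π): t = 1.286561·180/π = 73.7145°, p = ρ·p = 1.85·9.554780 = 17.6763 m, q = 1.843321·180/π = 105.6145°, L = 23.4666 m.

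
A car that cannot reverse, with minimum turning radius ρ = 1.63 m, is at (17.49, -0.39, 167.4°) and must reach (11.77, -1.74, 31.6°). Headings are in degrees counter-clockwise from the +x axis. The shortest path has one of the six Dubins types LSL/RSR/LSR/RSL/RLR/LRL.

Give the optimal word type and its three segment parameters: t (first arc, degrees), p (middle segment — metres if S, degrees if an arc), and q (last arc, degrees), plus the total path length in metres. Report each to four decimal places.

Let ψ = atan2(Δy, Δx) = atan2(-1.35, -5.72) = -166.7204° be the start→goal bearing.
Normalize: d = |goal − start| / ρ = 5.877151/1.63 = 3.605614, α = (θ_start − ψ) mod 360° = 334.1204° = 5.831501 rad, β = (θ_goal − ψ) mod 360° = 198.3204° = 3.461344 rad.
Common terms: sin α = -0.436481, cos α = 0.899713, sin β = -0.314331, cos β = -0.949314, cos(α−β) = -0.716911, d² = 13.000452. Work in radians in the unit-radius frame; every candidate has L = ρ·(t + p + q).
LSL: p² = 2 + d² − 2cos(α−β) + 2d(sin α − sin β) = 15.553415; p = √p² = 3.943782; φ = atan2(cos β − cos α, d + sin α − sin β) = -0.487984 rad; t = (φ − α) mod 2π = 6.246885 rad, q = (β − φ) mod 2π = 3.949328 rad → L = 1.63·(6.246885 + 3.943782 + 3.949328) = 1.63·14.139995 = 23.048192 m
RSR: p² = 2 + d² − 2cos(α−β) + 2d(sin β − sin α) = 17.315130; p = √p² = 4.161145; φ = atan2(cos α − cos β, d − sin α + sin β) = 0.460454 rad; t = (α − φ) mod 2π = 5.371047 rad, q = (φ − β) mod 2π = 3.282296 rad → L = 1.63·(5.371047 + 4.161145 + 3.282296) = 1.63·12.814488 = 20.887615 m
LSR: p² = d² − 2 + 2cos(α−β) + 2d(sin α + sin β) = 4.152354; p = √p² = 2.037733; φ = atan2(−cos α − cos β, d + sin α + sin β) − atan2(−2, p) = 0.793426 rad; t = (φ − α) mod 2π = 1.245110 rad, q = (φ − β) mod 2π = 3.615267 rad → L = 1.63·(1.245110 + 2.037733 + 3.615267) = 1.63·6.898110 = 11.243919 m
RSL: p² = d² − 2 + 2cos(α−β) − 2d(sin α + sin β) = 14.980907; p = √p² = 3.870518; φ = atan2(cos α + cos β, d − sin α − sin β) − atan2(2, p) = -0.488324 rad; t = (α − φ) mod 2π = 0.036640 rad, q = (β − φ) mod 2π = 3.949668 rad → L = 1.63·(0.036640 + 3.870518 + 3.949668) = 1.63·7.856826 = 12.806627 m
RLR: c = (6 − d² + 2cos(α−β) + 2d(sin α − sin β))/8 = -1.164391, |c| > 1 → infeasible
LRL: c = (6 − d² + 2cos(α−β) − 2d(sin α − sin β))/8 = -0.944177; p = 2π − arccos c = 3.477302 rad; φ = atan2(cos β − cos α, d + sin α − sin β) = -0.487984 rad; t = (φ − α + p/2) mod 2π = 1.702351 rad, q = (β − α − t + p) mod 2π = 5.687979 rad → L = 1.63·(1.702351 + 3.477302 + 5.687979) = 1.63·10.867632 = 17.714240 m
Shortest: LSR with L = 11.243919 m ≈ 11.2439 m
Convert LSR to answer units (arcs ×180/π): t = 1.245110·180/π = 71.3396°, p = ρ·p = 1.63·2.037733 = 3.3215 m, q = 3.615267·180/π = 207.1396°, L = 11.2439 m.

LSR: t = 71.3396°, p = 3.3215 m, q = 207.1396°, L = 11.2439 m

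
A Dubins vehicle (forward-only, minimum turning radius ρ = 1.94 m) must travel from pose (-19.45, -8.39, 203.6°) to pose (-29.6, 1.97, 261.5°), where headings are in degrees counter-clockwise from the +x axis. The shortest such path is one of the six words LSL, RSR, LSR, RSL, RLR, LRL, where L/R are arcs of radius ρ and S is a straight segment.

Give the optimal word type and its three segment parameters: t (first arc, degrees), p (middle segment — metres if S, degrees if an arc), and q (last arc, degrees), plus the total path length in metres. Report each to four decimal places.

RSL: t = 92.0145°, p = 10.4562 m, q = 149.9145°, L = 18.6478 m

Let ψ = atan2(Δy, Δx) = atan2(10.36, -10.15) = 134.4134° be the start→goal bearing.
Normalize: d = |goal − start| / ρ = 14.503520/1.94 = 7.476041, α = (θ_start − ψ) mod 360° = 69.1866° = 1.207534 rad, β = (θ_goal − ψ) mod 360° = 127.0866° = 2.218080 rad.
Common terms: sin α = 0.934743, cos α = 0.355325, sin β = 0.797725, cos β = -0.603022, cos(α−β) = 0.531399, d² = 55.891195. Work in radians in the unit-radius frame; every candidate has L = ρ·(t + p + q).
LSL: p² = 2 + d² − 2cos(α−β) + 2d(sin α − sin β) = 58.877103; p = √p² = 7.673142; φ = atan2(cos β − cos α, d + sin α − sin β) = -0.125223 rad; t = (φ − α) mod 2π = 4.950428 rad, q = (β − φ) mod 2π = 2.343303 rad → L = 1.94·(4.950428 + 7.673142 + 2.343303) = 1.94·14.966873 = 29.035733 m
RSR: p² = 2 + d² − 2cos(α−β) + 2d(sin β − sin α) = 54.779692; p = √p² = 7.401330; φ = atan2(cos α − cos β, d − sin α + sin β) = 0.129848 rad; t = (α − φ) mod 2π = 1.077687 rad, q = (φ − β) mod 2π = 4.194953 rad → L = 1.94·(1.077687 + 7.401330 + 4.194953) = 1.94·12.673970 = 24.587502 m
LSR: p² = d² − 2 + 2cos(α−β) + 2d(sin α + sin β) = 80.857989; p = √p² = 8.992107; φ = atan2(−cos α − cos β, d + sin α + sin β) − atan2(−2, p) = 0.245747 rad; t = (φ − α) mod 2π = 5.321398 rad, q = (φ − β) mod 2π = 4.310852 rad → L = 1.94·(5.321398 + 8.992107 + 4.310852) = 1.94·18.624357 = 36.131253 m
RSL: p² = d² − 2 + 2cos(α−β) − 2d(sin α + sin β) = 29.049995; p = √p² = 5.389805; φ = atan2(cos α + cos β, d − sin α − sin β) − atan2(2, p) = -0.398421 rad; t = (α − φ) mod 2π = 1.605955 rad, q = (β − φ) mod 2π = 2.616501 rad → L = 1.94·(1.605955 + 5.389805 + 2.616501) = 1.94·9.612261 = 18.647786 m
RLR: c = (6 − d² + 2cos(α−β) + 2d(sin α − sin β))/8 = -5.847462, |c| > 1 → infeasible
LRL: c = (6 − d² + 2cos(α−β) − 2d(sin α − sin β))/8 = -6.359638, |c| > 1 → infeasible
Shortest: RSL with L = 18.647786 m ≈ 18.6478 m
Convert RSL to answer units (arcs ×180/π): t = 1.605955·180/π = 92.0145°, p = ρ·p = 1.94·5.389805 = 10.4562 m, q = 2.616501·180/π = 149.9145°, L = 18.6478 m.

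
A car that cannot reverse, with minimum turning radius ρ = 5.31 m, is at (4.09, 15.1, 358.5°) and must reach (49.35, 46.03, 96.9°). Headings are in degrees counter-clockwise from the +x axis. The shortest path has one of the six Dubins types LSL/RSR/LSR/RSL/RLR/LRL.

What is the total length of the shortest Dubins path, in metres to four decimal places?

Let ψ = atan2(Δy, Δx) = atan2(30.93, 45.26) = 34.3481° be the start→goal bearing.
Normalize: d = |goal − start| / ρ = 54.819089/5.31 = 10.323746, α = (θ_start − ψ) mod 360° = 324.1519° = 5.657518 rad, β = (θ_goal − ψ) mod 360° = 62.5519° = 1.091736 rad.
Common terms: sin α = -0.585639, cos α = 0.810572, sin β = 0.887429, cos β = 0.460945, cos(α−β) = -0.146083, d² = 106.579722. Work in radians in the unit-radius frame; every candidate has L = ρ·(t + p + q).
LSL: p² = 2 + d² − 2cos(α−β) + 2d(sin α − sin β) = 78.456747; p = √p² = 8.857581; φ = atan2(cos β − cos α, d + sin α − sin β) = -0.039482 rad; t = (φ − α) mod 2π = 0.586185 rad, q = (β − φ) mod 2π = 1.131219 rad → L = 5.31·(0.586185 + 8.857581 + 1.131219) = 5.31·10.574985 = 56.153172 m
RSR: p² = 2 + d² − 2cos(α−β) + 2d(sin β − sin α) = 139.287029; p = √p² = 11.801993; φ = atan2(cos α − cos β, d − sin α + sin β) = 0.029629 rad; t = (α − φ) mod 2π = 5.627889 rad, q = (φ − β) mod 2π = 5.221078 rad → L = 5.31·(5.627889 + 11.801993 + 5.221078) = 5.31·22.650959 = 120.276593 m
LSR: p² = d² − 2 + 2cos(α−β) + 2d(sin α + sin β) = 110.518765; p = √p² = 10.512791; φ = atan2(−cos α − cos β, d + sin α + sin β) − atan2(−2, p) = 0.068898 rad; t = (φ − α) mod 2π = 0.694566 rad, q = (φ − β) mod 2π = 5.260347 rad → L = 5.31·(0.694566 + 10.512791 + 5.260347) = 5.31·16.467703 = 87.443503 m
RSL: p² = d² − 2 + 2cos(α−β) − 2d(sin α + sin β) = 98.056347; p = √p² = 9.902340; φ = atan2(cos α + cos β, d − sin α − sin β) − atan2(2, p) = -0.073092 rad; t = (α − φ) mod 2π = 5.730610 rad, q = (β − φ) mod 2π = 1.164829 rad → L = 5.31·(5.730610 + 9.902340 + 1.164829) = 5.31·16.797780 = 89.196210 m
RLR: c = (6 − d² + 2cos(α−β) + 2d(sin α − sin β))/8 = -16.410879, |c| > 1 → infeasible
LRL: c = (6 − d² + 2cos(α−β) − 2d(sin α − sin β))/8 = -8.807093, |c| > 1 → infeasible
Shortest: LSL with L = 56.153172 m ≈ 56.1532 m

56.1532 m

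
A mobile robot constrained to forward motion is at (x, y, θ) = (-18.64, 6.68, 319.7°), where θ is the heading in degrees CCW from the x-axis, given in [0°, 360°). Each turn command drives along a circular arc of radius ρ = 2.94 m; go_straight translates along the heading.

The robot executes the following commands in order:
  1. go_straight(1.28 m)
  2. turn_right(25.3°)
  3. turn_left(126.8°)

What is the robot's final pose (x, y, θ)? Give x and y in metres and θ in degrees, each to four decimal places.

(-11.6342, 4.6226, 61.2000°)

set_pose: (x, y, θ) = (-18.6400, 6.6800, 319.7000°), ρ = 2.94
go_straight(1.28): x += 1.28·cos θ, y += 1.28·sin θ → (-17.6638, 5.8521, 319.7000°)
turn_right(25.3°): centre at ρ to the right, rotate −25.3° → (-16.8879, 4.8244, 294.4000°)
turn_left(126.8°): centre at ρ to the left, rotate +126.8° → (-11.6342, 4.6226, 421.2000° ≡ 61.2000°)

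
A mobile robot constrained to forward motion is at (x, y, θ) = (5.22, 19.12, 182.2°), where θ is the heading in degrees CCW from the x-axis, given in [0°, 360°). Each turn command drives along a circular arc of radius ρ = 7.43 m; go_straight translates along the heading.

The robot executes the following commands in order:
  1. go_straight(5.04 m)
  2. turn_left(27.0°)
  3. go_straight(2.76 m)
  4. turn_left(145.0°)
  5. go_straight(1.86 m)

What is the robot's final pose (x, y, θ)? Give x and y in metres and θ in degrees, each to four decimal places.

(-0.8407, 2.5756, 354.2000°)

set_pose: (x, y, θ) = (5.2200, 19.1200, 182.2000°), ρ = 7.43
go_straight(5.04): x += 5.04·cos θ, y += 5.04·sin θ → (0.1837, 18.9265, 182.2000°)
turn_left(27.0°): centre at ρ to the left, rotate +27.0° → (-3.1559, 17.9878, 209.2000°)
go_straight(2.76): x += 2.76·cos θ, y += 2.76·sin θ → (-5.5651, 16.6413, 209.2000°)
turn_left(145.0°): centre at ρ to the left, rotate +145.0° → (-2.6912, 2.7635, 354.2000°)
go_straight(1.86): x += 1.86·cos θ, y += 1.86·sin θ → (-0.8407, 2.5756, 354.2000°)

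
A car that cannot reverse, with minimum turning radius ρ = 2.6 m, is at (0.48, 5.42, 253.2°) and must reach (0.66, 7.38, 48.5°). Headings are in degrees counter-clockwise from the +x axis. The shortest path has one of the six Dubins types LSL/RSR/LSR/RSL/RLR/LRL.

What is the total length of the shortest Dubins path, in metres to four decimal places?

Let ψ = atan2(Δy, Δx) = atan2(1.96, 0.18) = 84.7529° be the start→goal bearing.
Normalize: d = |goal − start| / ρ = 1.968248/2.6 = 0.757018, α = (θ_start − ψ) mod 360° = 168.4471° = 2.939957 rad, β = (θ_goal − ψ) mod 360° = 323.7471° = 5.650454 rad.
Common terms: sin α = 0.200272, cos α = -0.979740, sin β = -0.591350, cos β = 0.806415, cos(α−β) = -0.908508, d² = 0.573077. Work in radians in the unit-radius frame; every candidate has L = ρ·(t + p + q).
LSL: p² = 2 + d² − 2cos(α−β) + 2d(sin α − sin β) = 5.588638; p = √p² = 2.364030; φ = atan2(cos β − cos α, d + sin α − sin β) = 0.856501 rad; t = (φ − α) mod 2π = 4.199730 rad, q = (β − φ) mod 2π = 4.793952 rad → L = 2.6·(4.199730 + 2.364030 + 4.793952) = 2.6·11.357712 = 29.530050 m
RSR: p² = 2 + d² − 2cos(α−β) + 2d(sin β − sin α) = 3.191549; p = √p² = 1.786491; φ = atan2(cos α − cos β, d − sin α + sin β) = -1.590167 rad; t = (α − φ) mod 2π = 4.530124 rad, q = (φ − β) mod 2π = 5.325750 rad → L = 2.6·(4.530124 + 1.786491 + 5.325750) = 2.6·11.642365 = 30.270149 m
LSR: p² = d² − 2 + 2cos(α−β) + 2d(sin α + sin β) = -3.836046 < 0 → infeasible
RSL: p² = d² − 2 + 2cos(α−β) − 2d(sin α + sin β) = -2.651833 < 0 → infeasible
RLR: c = (6 − d² + 2cos(α−β) + 2d(sin α − sin β))/8 = 0.601056; p = 2π − arccos c = 5.357211 rad; φ = atan2(cos α − cos β, d − sin α + sin β) = -1.590167 rad; t = (α − φ + p/2) mod 2π = 0.925545 rad, q = (α − β − t + p) mod 2π = 1.721170 rad → L = 2.6·(0.925545 + 5.357211 + 1.721170) = 2.6·8.003926 = 20.810208 m
LRL: c = (6 − d² + 2cos(α−β) − 2d(sin α − sin β))/8 = 0.301420; p = 2π − arccos c = 5.018571 rad; φ = atan2(cos β − cos α, d + sin α − sin β) = 0.856501 rad; t = (φ − α + p/2) mod 2π = 0.425830 rad, q = (β − α − t + p) mod 2π = 1.020052 rad → L = 2.6·(0.425830 + 5.018571 + 1.020052) = 2.6·6.464453 = 16.807577 m
Shortest: LRL with L = 16.807577 m ≈ 16.8076 m

16.8076 m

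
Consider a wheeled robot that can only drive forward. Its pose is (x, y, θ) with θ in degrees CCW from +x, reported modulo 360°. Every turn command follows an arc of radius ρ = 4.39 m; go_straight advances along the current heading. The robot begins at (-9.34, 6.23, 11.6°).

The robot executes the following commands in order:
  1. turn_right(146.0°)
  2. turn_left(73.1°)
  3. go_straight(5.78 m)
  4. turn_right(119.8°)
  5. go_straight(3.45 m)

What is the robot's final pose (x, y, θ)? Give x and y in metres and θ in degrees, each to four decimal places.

set_pose: (x, y, θ) = (-9.3400, 6.2300, 11.6000°), ρ = 4.39
turn_right(146.0°): centre at ρ to the right, rotate −146.0° → (-5.3207, -1.1419, -134.4000° ≡ 225.6000°)
turn_left(73.1°): centre at ρ to the left, rotate +73.1° → (-6.0349, -6.3216, 298.7000°)
go_straight(5.78): x += 5.78·cos θ, y += 5.78·sin θ → (-3.2592, -11.3915, 298.7000°)
turn_right(119.8°): centre at ρ to the right, rotate −119.8° → (-7.1941, -17.8888, 178.9000°)
go_straight(3.45): x += 3.45·cos θ, y += 3.45·sin θ → (-10.6435, -17.8226, 178.9000°)

(-10.6435, -17.8226, 178.9000°)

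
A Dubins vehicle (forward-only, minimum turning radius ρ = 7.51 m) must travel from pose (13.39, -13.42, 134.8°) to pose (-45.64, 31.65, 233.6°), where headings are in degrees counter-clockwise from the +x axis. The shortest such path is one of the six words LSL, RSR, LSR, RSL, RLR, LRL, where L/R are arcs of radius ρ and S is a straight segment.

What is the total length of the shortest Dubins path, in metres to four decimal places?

79.1198 m

Let ψ = atan2(Δy, Δx) = atan2(45.07, -59.03) = 142.6379° be the start→goal bearing.
Normalize: d = |goal − start| / ρ = 74.268740/7.51 = 9.889313, α = (θ_start − ψ) mod 360° = 352.1621° = 6.146388 rad, β = (θ_goal − ψ) mod 360° = 90.9621° = 1.587588 rad.
Common terms: sin α = -0.136371, cos α = 0.990658, sin β = 0.999859, cos β = -0.016791, cos(α−β) = -0.152986, d² = 97.798511. Work in radians in the unit-radius frame; every candidate has L = ρ·(t + p + q).
LSL: p² = 2 + d² − 2cos(α−β) + 2d(sin α − sin β) = 77.631416; p = √p² = 8.810869; φ = atan2(cos β − cos α, d + sin α − sin β) = -0.114592 rad; t = (φ − α) mod 2π = 0.022205 rad, q = (β − φ) mod 2π = 1.702180 rad → L = 7.51·(0.022205 + 8.810869 + 1.702180) = 7.51·10.535254 = 79.119761 m
RSR: p² = 2 + d² − 2cos(α−β) + 2d(sin β − sin α) = 122.577550; p = √p² = 11.071475; φ = atan2(cos α − cos β, d − sin α + sin β) = 0.091121 rad; t = (α − φ) mod 2π = 6.055267 rad, q = (φ − β) mod 2π = 4.786718 rad → L = 7.51·(6.055267 + 11.071475 + 4.786718) = 7.51·21.913460 = 164.570084 m
LSR: p² = d² − 2 + 2cos(α−β) + 2d(sin α + sin β) = 112.571147; p = √p² = 10.609955; φ = atan2(−cos α − cos β, d + sin α + sin β) − atan2(−2, p) = 0.095994 rad; t = (φ − α) mod 2π = 0.232791 rad, q = (φ − β) mod 2π = 4.791591 rad → L = 7.51·(0.232791 + 10.609955 + 4.791591) = 7.51·15.634337 = 117.413870 m
RSL: p² = d² − 2 + 2cos(α−β) − 2d(sin α + sin β) = 78.413931; p = √p² = 8.855164; φ = atan2(cos α + cos β, d − sin α − sin β) − atan2(2, p) = -0.114648 rad; t = (α − φ) mod 2π = 6.261036 rad, q = (β − φ) mod 2π = 1.702236 rad → L = 7.51·(6.261036 + 8.855164 + 1.702236) = 7.51·16.818436 = 126.306455 m
RLR: c = (6 − d² + 2cos(α−β) + 2d(sin α − sin β))/8 = -14.322194, |c| > 1 → infeasible
LRL: c = (6 − d² + 2cos(α−β) − 2d(sin α − sin β))/8 = -8.703927, |c| > 1 → infeasible
Shortest: LSL with L = 79.119761 m ≈ 79.1198 m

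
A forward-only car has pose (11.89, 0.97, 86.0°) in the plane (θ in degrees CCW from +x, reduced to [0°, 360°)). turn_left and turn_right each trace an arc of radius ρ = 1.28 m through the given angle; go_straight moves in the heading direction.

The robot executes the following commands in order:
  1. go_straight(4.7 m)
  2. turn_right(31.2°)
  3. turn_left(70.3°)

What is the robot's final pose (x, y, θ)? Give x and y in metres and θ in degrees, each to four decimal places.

set_pose: (x, y, θ) = (11.8900, 0.9700, 86.0000°), ρ = 1.28
go_straight(4.7): x += 4.7·cos θ, y += 4.7·sin θ → (12.2179, 5.6586, 86.0000°)
turn_right(31.2°): centre at ρ to the right, rotate −31.2° → (12.4488, 6.3071, 54.8000°)
turn_left(70.3°): centre at ρ to the left, rotate +70.3° → (12.4501, 7.7809, 125.1000°)

(12.4501, 7.7809, 125.1000°)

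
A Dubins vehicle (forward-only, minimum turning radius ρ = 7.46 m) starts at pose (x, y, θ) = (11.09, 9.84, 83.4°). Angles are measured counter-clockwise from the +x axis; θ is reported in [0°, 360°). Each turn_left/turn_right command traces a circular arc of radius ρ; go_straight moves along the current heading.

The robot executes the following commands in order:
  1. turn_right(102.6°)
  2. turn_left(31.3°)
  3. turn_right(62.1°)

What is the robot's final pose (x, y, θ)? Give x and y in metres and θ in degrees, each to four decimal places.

(32.2495, 13.2793, 310.0000°)

set_pose: (x, y, θ) = (11.0900, 9.8400, 83.4000°), ρ = 7.46
turn_right(102.6°): centre at ρ to the right, rotate −102.6° → (20.9539, 16.0276, -19.2000° ≡ 340.8000°)
turn_left(31.3°): centre at ρ to the left, rotate +31.3° → (24.9710, 15.7784, 372.1000° ≡ 12.1000°)
turn_right(62.1°): centre at ρ to the right, rotate −62.1° → (32.2495, 13.2793, -50.0000° ≡ 310.0000°)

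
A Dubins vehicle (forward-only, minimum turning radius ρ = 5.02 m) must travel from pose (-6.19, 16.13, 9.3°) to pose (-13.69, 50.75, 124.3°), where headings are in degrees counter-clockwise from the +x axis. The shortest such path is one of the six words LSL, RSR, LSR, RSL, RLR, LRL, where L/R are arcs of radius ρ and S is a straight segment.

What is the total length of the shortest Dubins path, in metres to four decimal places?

39.0178 m

Let ψ = atan2(Δy, Δx) = atan2(34.62, -7.50) = 102.2235° be the start→goal bearing.
Normalize: d = |goal − start| / ρ = 35.423077/5.02 = 7.056390, α = (θ_start − ψ) mod 360° = 267.0765° = 4.661364 rad, β = (θ_goal − ψ) mod 360° = 22.0765° = 0.385307 rad.
Common terms: sin α = -0.998698, cos α = -0.051003, sin β = 0.375844, cos β = 0.926683, cos(α−β) = -0.422618, d² = 49.792638. Work in radians in the unit-radius frame; every candidate has L = ρ·(t + p + q).
LSL: p² = 2 + d² − 2cos(α−β) + 2d(sin α − sin β) = 33.239266; p = √p² = 5.765350; φ = atan2(cos β − cos α, d + sin α − sin β) = 0.170403 rad; t = (φ − α) mod 2π = 1.792225 rad, q = (β − φ) mod 2π = 0.214904 rad → L = 5.02·(1.792225 + 5.765350 + 0.214904) = 5.02·7.772479 = 39.017845 m
RSR: p² = 2 + d² − 2cos(α−β) + 2d(sin β − sin α) = 72.036484; p = √p² = 8.487431; φ = atan2(cos α − cos β, d − sin α + sin β) = -0.115449 rad; t = (α − φ) mod 2π = 4.776812 rad, q = (φ − β) mod 2π = 5.782430 rad → L = 5.02·(4.776812 + 8.487431 + 5.782430) = 5.02·19.046673 = 95.614298 m
LSR: p² = d² − 2 + 2cos(α−β) + 2d(sin α + sin β) = 38.157187; p = √p² = 6.177150; φ = atan2(−cos α − cos β, d + sin α + sin β) − atan2(−2, p) = 0.177842 rad; t = (φ − α) mod 2π = 1.799664 rad, q = (φ − β) mod 2π = 6.075721 rad → L = 5.02·(1.799664 + 6.177150 + 6.075721) = 5.02·14.052535 = 70.543724 m
RSL: p² = d² − 2 + 2cos(α−β) − 2d(sin α + sin β) = 55.737616; p = √p² = 7.465763; φ = atan2(cos α + cos β, d − sin α − sin β) − atan2(2, p) = -0.148202 rad; t = (α − φ) mod 2π = 4.809566 rad, q = (β − φ) mod 2π = 0.533509 rad → L = 5.02·(4.809566 + 7.465763 + 0.533509) = 5.02·12.808838 = 64.300365 m
RLR: c = (6 − d² + 2cos(α−β) + 2d(sin α − sin β))/8 = -8.004560, |c| > 1 → infeasible
LRL: c = (6 − d² + 2cos(α−β) − 2d(sin α − sin β))/8 = -3.154908, |c| > 1 → infeasible
Shortest: LSL with L = 39.017845 m ≈ 39.0178 m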